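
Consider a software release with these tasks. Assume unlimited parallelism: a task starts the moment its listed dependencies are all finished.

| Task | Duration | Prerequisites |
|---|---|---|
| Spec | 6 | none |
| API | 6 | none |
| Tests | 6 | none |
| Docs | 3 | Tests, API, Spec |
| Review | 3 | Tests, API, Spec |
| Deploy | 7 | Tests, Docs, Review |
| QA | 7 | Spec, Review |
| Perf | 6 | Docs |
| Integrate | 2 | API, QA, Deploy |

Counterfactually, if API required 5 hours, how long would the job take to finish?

18

The binding path is API→Docs→Deploy→Integrate = 6+3+7+2 = 18; finish at 18 hours.
Since API is critical, the -1 change carries straight to that chain (now 17 hours).
Now Spec→Docs→Deploy→Integrate = 6+3+7+2 = 18 is longest, so the finish becomes 18 hours.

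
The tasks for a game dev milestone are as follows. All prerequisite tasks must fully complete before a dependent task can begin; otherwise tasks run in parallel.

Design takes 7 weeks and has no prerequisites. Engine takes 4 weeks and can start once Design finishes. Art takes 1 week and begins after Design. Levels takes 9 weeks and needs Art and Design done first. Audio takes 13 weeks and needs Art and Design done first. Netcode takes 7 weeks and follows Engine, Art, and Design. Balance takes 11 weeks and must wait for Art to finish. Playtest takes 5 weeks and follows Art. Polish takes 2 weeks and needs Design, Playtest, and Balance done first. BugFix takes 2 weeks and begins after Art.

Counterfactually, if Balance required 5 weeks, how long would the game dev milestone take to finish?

As given, the longest chain is Design→Art→Balance→Polish = 7+1+11+2 = 21, so the finish is 21 weeks.
Balance is on the critical path; changing it to 5 makes that path 15 weeks.
Now Design→Art→Audio = 7+1+13 = 21 is longest, so the finish becomes 21 weeks.

21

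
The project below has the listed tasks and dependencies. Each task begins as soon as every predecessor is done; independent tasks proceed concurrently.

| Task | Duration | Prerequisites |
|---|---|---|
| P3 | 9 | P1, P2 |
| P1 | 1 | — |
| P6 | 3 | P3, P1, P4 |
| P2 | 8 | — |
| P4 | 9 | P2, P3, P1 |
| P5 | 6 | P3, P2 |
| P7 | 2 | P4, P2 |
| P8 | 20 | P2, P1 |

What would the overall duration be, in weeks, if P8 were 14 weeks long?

29

Actual critical path: P2→P3→P4→P6 = 8+9+9+3 = 29 ⇒ 29 weeks.
P8 is off the critical path — its longest chain is 28 weeks, giving 1 of slack.
The critical path is still P2→P3→P4→P6; finish is now 29 weeks.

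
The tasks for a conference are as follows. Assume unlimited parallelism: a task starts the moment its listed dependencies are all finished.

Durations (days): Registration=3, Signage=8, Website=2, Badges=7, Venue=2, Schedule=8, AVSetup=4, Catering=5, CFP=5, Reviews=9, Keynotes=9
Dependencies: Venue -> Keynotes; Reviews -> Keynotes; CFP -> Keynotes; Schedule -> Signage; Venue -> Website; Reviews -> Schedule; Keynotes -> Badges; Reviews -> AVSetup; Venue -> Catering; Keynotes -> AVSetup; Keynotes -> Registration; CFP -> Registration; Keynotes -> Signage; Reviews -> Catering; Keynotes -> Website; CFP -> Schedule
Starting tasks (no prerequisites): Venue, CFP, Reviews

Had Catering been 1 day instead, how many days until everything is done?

Actual critical path: Reviews→Keynotes→Signage = 9+9+8 = 26 ⇒ 26 days.
Catering is off the critical path — its longest chain is 14 days, giving 12 of slack.
No other chain overtakes it, so the finish is 26 days.

26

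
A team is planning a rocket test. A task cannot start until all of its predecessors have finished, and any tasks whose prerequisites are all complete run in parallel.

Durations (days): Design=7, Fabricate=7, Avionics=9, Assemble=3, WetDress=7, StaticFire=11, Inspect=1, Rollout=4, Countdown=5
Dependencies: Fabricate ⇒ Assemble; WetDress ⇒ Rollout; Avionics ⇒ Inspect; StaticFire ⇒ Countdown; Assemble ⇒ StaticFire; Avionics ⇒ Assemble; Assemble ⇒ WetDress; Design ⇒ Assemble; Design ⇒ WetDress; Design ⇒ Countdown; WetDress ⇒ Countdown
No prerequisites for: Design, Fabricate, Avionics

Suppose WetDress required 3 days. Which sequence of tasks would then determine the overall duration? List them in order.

Avionics, Assemble, StaticFire, Countdown

Baseline: Avionics→Assemble→StaticFire→Countdown = 9+3+11+5 = 28 → 28 days.
The longest path through WetDress is only 24 days, so WetDress has float 4.
That remains the longest chain; total 28 days.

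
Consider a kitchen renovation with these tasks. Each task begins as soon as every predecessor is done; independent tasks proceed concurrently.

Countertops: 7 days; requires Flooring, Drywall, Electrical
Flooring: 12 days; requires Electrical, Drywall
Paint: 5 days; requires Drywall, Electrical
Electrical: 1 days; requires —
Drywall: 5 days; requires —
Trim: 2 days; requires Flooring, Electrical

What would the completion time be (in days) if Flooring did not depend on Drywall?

With the dependency in place, Drywall→Flooring→Countertops = 5+12+7 = 24 sets the finish at 24 days.
Without Drywall→Flooring, Flooring's earliest start moves from 5 to 1.
After: Electrical→Flooring→Countertops = 1+12+7 = 20 → 20 days.

20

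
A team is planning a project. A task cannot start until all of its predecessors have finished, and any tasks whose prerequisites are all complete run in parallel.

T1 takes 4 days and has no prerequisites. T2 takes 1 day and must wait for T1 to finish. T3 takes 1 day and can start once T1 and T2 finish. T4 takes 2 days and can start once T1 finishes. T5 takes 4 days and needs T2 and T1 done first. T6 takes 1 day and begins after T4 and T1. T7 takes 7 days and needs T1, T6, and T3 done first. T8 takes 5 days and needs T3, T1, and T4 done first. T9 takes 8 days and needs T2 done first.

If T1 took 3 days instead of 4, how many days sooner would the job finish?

As given, the longest chain is T1→T4→T6→T7 = 4+2+1+7 = 14, so the finish is 14 days.
Since T1 is critical, the -1 change carries straight to that chain (now 13 days).
The critical path is still T1→T4→T6→T7; finish is now 13 days.
Change in finish: 13 − 14 = -1 days.

1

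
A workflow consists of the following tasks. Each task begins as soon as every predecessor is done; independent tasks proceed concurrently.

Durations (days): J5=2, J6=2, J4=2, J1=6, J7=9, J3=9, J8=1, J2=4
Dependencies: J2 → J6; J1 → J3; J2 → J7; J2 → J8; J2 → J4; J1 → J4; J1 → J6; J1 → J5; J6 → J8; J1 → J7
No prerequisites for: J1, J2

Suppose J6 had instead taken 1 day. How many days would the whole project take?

15

Critical path before the change: J1→J3 = 6+9 = 15 giving 15 days.
J6 has 6 days of float (longest path through it is 9).
That remains the longest chain; total 15 days.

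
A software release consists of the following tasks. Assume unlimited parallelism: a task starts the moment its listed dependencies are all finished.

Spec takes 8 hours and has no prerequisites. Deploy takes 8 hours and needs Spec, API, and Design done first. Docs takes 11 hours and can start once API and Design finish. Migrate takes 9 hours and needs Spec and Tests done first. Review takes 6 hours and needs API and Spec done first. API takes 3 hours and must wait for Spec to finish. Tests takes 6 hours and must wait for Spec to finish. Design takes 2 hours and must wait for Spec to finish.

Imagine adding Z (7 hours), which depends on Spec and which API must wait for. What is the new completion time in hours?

29

Originally the software release takes 23 hours.
With Z inserted, API now waits for max(Spec, Z).
New critical path: Spec→Z→API→Docs = 8+7+3+11 = 29 ⇒ 29 hours.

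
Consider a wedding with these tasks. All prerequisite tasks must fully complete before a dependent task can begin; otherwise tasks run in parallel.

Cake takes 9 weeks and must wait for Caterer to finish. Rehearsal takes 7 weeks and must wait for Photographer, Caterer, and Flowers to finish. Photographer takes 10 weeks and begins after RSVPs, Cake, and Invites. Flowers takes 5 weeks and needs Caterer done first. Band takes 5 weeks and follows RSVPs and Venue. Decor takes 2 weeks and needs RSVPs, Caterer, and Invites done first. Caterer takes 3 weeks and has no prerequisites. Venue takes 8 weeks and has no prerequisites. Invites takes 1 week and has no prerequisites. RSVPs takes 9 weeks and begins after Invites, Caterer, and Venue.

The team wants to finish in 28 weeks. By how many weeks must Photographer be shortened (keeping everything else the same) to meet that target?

6

Current finish: 34 weeks; target: 28.
Photographer is on every critical path, so each week cut from Photographer cuts the finish by one (this holds down to a finish of 25).
Need 34 − 28 = 6 weeks off Photographer → Photographer becomes 4 weeks, finish becomes 28.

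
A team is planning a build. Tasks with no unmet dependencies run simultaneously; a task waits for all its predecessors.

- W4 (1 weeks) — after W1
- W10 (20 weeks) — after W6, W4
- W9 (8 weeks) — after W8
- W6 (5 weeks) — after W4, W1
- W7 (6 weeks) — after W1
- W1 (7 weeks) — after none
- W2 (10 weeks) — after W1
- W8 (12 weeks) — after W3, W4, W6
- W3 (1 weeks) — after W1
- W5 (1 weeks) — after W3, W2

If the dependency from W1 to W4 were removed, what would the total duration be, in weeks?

32

Original critical path: W1→W4→W6→W8→W9 = 7+1+5+12+8 = 33 ⇒ 33 weeks.
Without W1→W4, W4's earliest start moves from 7 to 0.
New critical path: W1→W6→W8→W9 = 7+5+12+8 = 32 ⇒ 32 weeks.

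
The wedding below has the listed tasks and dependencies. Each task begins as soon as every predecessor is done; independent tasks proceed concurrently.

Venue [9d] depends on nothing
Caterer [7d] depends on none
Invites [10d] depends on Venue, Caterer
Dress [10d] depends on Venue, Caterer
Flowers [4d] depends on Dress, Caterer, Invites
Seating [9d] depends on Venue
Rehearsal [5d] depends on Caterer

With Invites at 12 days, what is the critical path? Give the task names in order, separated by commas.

Venue, Invites, Flowers

Critical path before the change: Venue→Invites→Flowers = 9+10+4 = 23 giving 23 days.
Invites is on the critical path; changing it to 12 makes that path 25 days.
The critical path is still Venue→Invites→Flowers; finish is now 25 days.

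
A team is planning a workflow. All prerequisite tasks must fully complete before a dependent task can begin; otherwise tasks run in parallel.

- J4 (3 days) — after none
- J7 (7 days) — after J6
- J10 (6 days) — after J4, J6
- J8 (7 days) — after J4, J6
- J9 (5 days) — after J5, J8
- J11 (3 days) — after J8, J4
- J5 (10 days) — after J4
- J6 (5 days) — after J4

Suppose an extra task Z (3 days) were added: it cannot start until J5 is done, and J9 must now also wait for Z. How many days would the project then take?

Originally the project takes 20 days.
With Z inserted, J9 now waits for max(J5, J8, Z).
New critical path: J4→J5→Z→J9 = 3+10+3+5 = 21 ⇒ 21 days.

21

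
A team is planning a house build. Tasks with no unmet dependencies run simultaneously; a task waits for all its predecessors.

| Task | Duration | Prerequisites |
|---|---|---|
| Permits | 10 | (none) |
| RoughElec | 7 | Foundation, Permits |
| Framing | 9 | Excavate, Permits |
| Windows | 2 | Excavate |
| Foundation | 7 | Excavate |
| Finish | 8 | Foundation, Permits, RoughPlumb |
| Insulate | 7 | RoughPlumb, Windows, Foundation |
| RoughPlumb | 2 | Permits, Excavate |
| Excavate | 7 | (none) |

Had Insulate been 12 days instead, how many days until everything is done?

26

Baseline: Excavate→Foundation→Finish = 7+7+8 = 22 → 22 days.
The longest path through Insulate is only 21 days, so Insulate has float 1.
The binding chain switches to Excavate→Foundation→Insulate = 7+7+12 = 26; finish 26 days.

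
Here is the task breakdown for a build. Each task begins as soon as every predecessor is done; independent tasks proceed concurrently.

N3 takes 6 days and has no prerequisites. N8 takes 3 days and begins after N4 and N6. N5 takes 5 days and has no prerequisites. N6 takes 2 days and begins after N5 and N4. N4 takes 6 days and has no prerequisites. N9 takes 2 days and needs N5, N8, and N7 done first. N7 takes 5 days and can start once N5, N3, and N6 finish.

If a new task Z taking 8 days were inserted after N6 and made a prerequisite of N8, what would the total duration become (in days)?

Originally the plan takes 15 days.
With Z inserted, N8 now waits for max(N4, N6, Z).
New critical path: N4→N6→Z→N8→N9 = 6+2+8+3+2 = 21 ⇒ 21 days.

21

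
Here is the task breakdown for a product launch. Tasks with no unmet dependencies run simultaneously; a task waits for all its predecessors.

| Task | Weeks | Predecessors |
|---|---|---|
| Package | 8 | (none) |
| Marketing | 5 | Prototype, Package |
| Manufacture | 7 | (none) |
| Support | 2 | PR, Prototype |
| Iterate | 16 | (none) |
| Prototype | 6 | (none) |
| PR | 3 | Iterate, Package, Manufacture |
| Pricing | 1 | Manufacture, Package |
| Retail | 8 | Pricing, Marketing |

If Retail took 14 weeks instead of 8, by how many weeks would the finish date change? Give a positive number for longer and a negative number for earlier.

6

Baseline: Package→Marketing→Retail = 8+5+8 = 21 → 21 weeks.
Since Retail is critical, the +6 change carries straight to that chain (now 27 weeks).
No other chain overtakes it, so the finish is 27 weeks.
Change in finish: 27 − 21 = +6 weeks.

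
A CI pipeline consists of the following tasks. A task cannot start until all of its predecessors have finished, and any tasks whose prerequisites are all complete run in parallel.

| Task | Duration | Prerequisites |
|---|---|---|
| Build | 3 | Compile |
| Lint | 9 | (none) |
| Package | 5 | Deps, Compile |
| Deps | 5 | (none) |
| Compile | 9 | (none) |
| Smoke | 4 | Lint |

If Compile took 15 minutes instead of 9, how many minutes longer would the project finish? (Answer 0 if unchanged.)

6

The binding path is Compile→Package = 9+5 = 14; finish at 14 minutes.
Compile is on the critical path; changing it to 15 makes that path 20 minutes.
That remains the longest chain; total 20 minutes.
Change in finish: 20 − 14 = +6 minutes.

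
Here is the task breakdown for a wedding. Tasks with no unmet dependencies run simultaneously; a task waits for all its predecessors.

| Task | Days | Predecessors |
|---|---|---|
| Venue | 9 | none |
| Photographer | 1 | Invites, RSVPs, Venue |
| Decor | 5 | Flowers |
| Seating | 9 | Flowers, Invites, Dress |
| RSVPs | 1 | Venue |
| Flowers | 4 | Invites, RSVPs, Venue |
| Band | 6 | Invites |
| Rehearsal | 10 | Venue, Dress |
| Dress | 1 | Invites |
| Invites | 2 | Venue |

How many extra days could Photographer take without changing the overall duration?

12

Critical path: Venue→Invites→Flowers→Seating = 9+2+4+9 = 24, so the finish is 24 days.
The longest chain containing Photographer totals 12 days.
Float = 24 − 12 = 12.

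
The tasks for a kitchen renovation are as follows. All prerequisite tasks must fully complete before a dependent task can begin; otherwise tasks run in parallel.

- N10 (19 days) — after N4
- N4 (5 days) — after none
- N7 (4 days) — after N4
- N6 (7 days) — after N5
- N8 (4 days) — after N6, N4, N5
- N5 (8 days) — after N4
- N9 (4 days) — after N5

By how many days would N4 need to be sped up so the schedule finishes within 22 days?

2

Current finish: 24 days; target: 22.
N4 is on every critical path, so each day cut from N4 cuts the finish by one (this holds down to a finish of 20).
Need 24 − 22 = 2 days off N4 → N4 becomes 3 days, finish becomes 22.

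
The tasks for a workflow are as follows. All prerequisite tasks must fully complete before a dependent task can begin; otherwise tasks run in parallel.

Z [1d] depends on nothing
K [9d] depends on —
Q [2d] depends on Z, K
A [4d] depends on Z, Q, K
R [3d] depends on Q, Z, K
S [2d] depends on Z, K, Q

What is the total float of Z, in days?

8

K→Q→A = 9+2+4 = 15 sets the makespan at 15 days.
Z finishes as early as 1 and must finish by 9.
Float = 15 − 7 = 8.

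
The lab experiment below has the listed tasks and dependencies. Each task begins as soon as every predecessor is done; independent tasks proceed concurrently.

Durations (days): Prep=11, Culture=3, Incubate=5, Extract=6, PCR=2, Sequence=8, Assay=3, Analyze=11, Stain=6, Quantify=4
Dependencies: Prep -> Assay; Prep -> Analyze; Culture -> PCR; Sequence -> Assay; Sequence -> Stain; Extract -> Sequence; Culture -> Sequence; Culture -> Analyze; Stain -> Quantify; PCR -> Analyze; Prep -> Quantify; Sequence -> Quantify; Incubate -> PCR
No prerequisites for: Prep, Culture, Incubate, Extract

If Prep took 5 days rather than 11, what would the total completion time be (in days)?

24

The binding path is Extract→Sequence→Stain→Quantify = 6+8+6+4 = 24; finish at 24 days.
Prep has 2 days of float (longest path through it is 22).
No other chain overtakes it, so the finish is 24 days.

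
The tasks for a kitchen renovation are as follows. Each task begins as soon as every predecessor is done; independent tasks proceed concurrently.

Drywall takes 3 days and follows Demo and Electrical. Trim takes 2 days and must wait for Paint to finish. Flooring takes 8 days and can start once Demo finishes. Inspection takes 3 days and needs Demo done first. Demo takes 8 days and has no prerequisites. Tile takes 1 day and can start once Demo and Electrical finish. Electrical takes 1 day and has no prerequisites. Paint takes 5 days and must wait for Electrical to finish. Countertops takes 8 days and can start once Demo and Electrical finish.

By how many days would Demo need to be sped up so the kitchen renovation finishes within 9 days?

Current finish: 16 days; target: 9.
Demo is on every critical path, so each day cut from Demo cuts the finish by one (this holds down to a finish of 9).
Need 16 − 9 = 7 days off Demo → Demo becomes 1 day, finish becomes 9.

7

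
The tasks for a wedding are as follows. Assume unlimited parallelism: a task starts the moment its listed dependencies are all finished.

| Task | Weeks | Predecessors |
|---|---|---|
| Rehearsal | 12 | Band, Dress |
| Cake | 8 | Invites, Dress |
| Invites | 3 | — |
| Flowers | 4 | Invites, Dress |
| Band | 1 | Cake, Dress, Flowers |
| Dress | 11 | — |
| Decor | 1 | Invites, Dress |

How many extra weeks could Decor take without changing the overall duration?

The longest chain is Dress→Cake→Band→Rehearsal = 11+8+1+12 = 32; overall finish 32 weeks.
Longest path through Decor: 12 weeks (earliest finish 12, latest finish 32).
Slack of Decor = 31 − 11 = 20 weeks.

20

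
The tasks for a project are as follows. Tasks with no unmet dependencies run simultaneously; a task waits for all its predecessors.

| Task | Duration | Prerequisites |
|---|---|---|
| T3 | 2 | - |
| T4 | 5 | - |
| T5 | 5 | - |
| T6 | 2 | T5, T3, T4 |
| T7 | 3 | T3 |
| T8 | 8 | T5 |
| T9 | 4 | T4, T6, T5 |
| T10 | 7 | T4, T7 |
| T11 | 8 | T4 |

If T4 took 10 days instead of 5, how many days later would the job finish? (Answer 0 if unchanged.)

5

Critical path before the change: T4→T11 = 5+8 = 13 giving 13 days.
T4 lies on that path, so at 10 days the path becomes 18 days.
The critical path is still T4→T11; finish is now 18 days.
Change in finish: 18 − 13 = +5 days.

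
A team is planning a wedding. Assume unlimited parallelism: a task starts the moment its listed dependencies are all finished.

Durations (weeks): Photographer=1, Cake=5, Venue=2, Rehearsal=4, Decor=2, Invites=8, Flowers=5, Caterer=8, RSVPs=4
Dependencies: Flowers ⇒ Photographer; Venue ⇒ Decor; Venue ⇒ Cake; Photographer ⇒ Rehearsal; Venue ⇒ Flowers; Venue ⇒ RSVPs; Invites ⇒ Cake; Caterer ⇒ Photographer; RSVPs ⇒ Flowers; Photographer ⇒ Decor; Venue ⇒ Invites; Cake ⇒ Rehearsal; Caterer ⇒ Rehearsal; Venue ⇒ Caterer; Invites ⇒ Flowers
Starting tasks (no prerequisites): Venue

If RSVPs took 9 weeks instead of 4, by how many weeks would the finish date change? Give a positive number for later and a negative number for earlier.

Actual critical path: Venue→Invites→Flowers→Photographer→Rehearsal = 2+8+5+1+4 = 20 ⇒ 20 weeks.
The longest path through RSVPs is only 16 weeks, so RSVPs has float 4.
The binding chain switches to Venue→RSVPs→Flowers→Photographer→Rehearsal = 2+9+5+1+4 = 21; finish 21 weeks.
Change in finish: 21 − 20 = +1 weeks.

1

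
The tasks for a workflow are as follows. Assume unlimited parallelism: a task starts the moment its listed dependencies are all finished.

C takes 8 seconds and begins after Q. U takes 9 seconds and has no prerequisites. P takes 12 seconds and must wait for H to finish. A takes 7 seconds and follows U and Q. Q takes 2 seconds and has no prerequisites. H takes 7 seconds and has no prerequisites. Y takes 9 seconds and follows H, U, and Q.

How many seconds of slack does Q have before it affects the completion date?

8

Critical path: H→P = 7+12 = 19, so the finish is 19 seconds.
Q finishes as early as 2 and must finish by 10.
So Q can slip 10 − 2 = 8 seconds.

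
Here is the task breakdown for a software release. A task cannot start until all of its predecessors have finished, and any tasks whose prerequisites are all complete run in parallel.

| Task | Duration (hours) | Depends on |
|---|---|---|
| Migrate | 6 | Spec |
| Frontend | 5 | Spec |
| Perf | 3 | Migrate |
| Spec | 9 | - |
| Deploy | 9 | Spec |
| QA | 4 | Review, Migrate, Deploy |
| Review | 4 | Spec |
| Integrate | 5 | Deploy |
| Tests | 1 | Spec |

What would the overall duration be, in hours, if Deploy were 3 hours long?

19

The binding path is Spec→Deploy→Integrate = 9+9+5 = 23; finish at 23 hours.
Deploy is on the critical path; changing it to 3 makes that path 17 hours.
New critical path: Spec→Migrate→QA = 9+6+4 = 19 ⇒ 19 hours.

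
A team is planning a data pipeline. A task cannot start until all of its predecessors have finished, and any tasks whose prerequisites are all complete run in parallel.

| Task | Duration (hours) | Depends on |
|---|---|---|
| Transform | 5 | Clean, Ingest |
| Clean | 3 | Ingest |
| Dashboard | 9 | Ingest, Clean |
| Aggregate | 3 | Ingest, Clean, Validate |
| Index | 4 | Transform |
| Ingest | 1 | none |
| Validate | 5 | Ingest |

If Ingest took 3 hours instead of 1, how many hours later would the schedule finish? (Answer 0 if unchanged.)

2

Critical path before the change: Ingest→Clean→Transform→Index = 1+3+5+4 = 13 giving 13 hours.
Ingest lies on that path, so at 3 hours the path becomes 15 hours.
No other chain overtakes it, so the finish is 15 hours.
Change in finish: 15 − 13 = +2 hours.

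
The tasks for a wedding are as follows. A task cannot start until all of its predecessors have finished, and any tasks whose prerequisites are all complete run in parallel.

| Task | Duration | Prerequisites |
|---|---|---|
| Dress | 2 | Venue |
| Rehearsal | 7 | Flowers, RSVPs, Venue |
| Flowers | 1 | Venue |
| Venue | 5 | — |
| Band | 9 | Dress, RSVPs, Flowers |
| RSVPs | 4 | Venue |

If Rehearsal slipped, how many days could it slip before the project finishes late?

Venue→RSVPs→Band = 5+4+9 = 18 sets the makespan at 18 days.
Rehearsal finishes as early as 16 and must finish by 18.
Slack of Rehearsal = 11 − 9 = 2 days.

2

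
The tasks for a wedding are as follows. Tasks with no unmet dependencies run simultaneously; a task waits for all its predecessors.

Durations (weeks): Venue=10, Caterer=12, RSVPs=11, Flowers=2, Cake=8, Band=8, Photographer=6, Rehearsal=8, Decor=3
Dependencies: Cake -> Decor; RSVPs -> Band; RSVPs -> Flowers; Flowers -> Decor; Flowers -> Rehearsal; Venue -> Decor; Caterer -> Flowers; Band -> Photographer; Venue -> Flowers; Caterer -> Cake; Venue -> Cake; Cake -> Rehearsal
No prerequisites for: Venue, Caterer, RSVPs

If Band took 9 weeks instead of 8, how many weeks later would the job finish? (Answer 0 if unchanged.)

0

Baseline: Caterer→Cake→Rehearsal = 12+8+8 = 28 → 28 weeks.
Band has 3 weeks of float (longest path through it is 25).
The critical path is still Caterer→Cake→Rehearsal; finish is now 28 weeks.
Change in finish: 28 − 28 = +0 weeks.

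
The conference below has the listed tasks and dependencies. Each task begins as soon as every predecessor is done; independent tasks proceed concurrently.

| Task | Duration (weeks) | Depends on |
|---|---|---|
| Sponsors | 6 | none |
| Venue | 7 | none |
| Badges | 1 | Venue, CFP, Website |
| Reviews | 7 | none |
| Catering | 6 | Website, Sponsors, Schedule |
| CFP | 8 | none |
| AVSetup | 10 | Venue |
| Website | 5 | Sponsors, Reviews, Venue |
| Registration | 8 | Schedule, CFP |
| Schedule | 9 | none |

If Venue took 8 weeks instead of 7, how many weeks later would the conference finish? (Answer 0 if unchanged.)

Critical path before the change: Venue→Website→Catering = 7+5+6 = 18 giving 18 weeks.
Venue is on the critical path; changing it to 8 makes that path 19 weeks.
No other chain overtakes it, so the finish is 19 weeks.
Change in finish: 19 − 18 = +1 weeks.

1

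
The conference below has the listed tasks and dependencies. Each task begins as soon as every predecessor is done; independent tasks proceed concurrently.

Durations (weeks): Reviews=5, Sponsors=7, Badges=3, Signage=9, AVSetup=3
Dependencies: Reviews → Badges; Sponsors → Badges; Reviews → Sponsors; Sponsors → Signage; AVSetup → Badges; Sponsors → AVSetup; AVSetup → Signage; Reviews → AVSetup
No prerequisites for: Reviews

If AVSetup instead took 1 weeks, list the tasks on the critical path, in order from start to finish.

Reviews, Sponsors, AVSetup, Signage

The binding path is Reviews→Sponsors→AVSetup→Signage = 5+7+3+9 = 24; finish at 24 weeks.
Since AVSetup is critical, the -2 change carries straight to that chain (now 22 weeks).
That remains the longest chain; total 22 weeks.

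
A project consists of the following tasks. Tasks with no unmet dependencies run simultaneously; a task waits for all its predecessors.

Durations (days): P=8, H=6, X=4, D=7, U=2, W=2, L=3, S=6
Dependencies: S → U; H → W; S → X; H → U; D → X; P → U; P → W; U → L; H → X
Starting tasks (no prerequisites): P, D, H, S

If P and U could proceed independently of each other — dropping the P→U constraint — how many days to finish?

11

Original critical path: P→U→L = 8+2+3 = 13 ⇒ 13 days.
Without P→U, U's earliest start moves from 8 to 6.
The longest chain is now D→X = 7+4 = 11, so the project takes 11 days.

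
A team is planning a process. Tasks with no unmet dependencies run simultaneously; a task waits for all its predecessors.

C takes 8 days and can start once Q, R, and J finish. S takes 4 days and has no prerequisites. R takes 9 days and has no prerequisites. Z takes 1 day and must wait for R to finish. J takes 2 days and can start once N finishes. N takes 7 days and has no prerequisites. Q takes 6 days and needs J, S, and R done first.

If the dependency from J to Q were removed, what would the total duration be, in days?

23

Original critical path: N→J→Q→C = 7+2+6+8 = 23 ⇒ 23 days.
Dropping J→Q doesn't change Q's earliest start (9); another predecessor still binds.
New critical path: R→Q→C = 9+6+8 = 23 ⇒ 23 days.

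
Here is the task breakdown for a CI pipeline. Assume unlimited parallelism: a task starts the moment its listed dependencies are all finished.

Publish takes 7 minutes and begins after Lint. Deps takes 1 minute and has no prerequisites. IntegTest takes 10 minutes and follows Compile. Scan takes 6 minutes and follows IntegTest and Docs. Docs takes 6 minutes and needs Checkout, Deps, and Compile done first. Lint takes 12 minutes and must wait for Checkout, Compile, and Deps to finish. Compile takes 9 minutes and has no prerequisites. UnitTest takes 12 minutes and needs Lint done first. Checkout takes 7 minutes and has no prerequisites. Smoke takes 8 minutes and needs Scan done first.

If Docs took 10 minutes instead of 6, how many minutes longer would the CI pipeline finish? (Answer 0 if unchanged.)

The binding path is Compile→Lint→UnitTest = 9+12+12 = 33; finish at 33 minutes.
Docs has 4 minutes of float (longest path through it is 29).
The critical path is still Compile→Lint→UnitTest; finish is now 33 minutes.
Change in finish: 33 − 33 = +0 minutes.

0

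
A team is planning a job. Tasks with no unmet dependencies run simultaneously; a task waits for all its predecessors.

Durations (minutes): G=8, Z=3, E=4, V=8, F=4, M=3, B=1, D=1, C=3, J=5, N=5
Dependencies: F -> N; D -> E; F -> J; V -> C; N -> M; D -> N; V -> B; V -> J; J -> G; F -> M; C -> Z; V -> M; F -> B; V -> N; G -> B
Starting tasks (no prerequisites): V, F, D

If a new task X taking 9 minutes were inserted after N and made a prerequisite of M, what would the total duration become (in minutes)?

25

Originally the job takes 22 minutes.
With X inserted, M now waits for max(N, V, F, X).
New critical path: V→N→X→M = 8+5+9+3 = 25 ⇒ 25 minutes.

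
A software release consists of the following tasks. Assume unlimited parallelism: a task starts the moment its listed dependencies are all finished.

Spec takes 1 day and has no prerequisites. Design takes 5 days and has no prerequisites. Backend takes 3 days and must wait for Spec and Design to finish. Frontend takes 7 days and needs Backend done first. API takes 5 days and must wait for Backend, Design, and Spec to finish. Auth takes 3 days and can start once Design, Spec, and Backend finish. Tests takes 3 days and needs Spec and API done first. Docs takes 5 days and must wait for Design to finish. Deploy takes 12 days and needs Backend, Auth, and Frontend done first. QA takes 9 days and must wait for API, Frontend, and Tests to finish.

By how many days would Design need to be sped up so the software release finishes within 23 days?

Current finish: 27 days; target: 23.
Design is on every critical path, so each day cut from Design cuts the finish by one (this holds down to a finish of 23).
Need 27 − 23 = 4 days off Design → Design becomes 1 day, finish becomes 23.

4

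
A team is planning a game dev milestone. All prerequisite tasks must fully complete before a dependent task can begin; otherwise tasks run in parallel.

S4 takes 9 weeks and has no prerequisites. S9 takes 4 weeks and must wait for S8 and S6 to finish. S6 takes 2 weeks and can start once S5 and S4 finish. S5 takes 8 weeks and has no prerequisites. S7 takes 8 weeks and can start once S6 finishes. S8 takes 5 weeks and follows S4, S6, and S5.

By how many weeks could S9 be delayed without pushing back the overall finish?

S4→S6→S8→S9 = 9+2+5+4 = 20 sets the makespan at 20 weeks.
S9 finishes as early as 20 and must finish by 20.
Slack of S9 = 16 − 16 = 0 weeks.

0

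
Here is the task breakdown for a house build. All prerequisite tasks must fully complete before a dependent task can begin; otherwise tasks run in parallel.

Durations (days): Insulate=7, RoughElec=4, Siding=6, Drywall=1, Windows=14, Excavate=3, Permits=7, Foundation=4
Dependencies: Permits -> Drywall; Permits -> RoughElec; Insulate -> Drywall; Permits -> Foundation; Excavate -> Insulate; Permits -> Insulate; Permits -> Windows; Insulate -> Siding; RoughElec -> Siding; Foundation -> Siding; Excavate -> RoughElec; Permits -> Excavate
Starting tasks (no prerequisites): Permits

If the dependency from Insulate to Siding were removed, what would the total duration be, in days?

21

With the dependency in place, Permits→Excavate→Insulate→Siding = 7+3+7+6 = 23 sets the finish at 23 days.
Without Insulate→Siding, Siding's earliest start moves from 17 to 14.
After: Permits→Windows = 7+14 = 21 → 21 days.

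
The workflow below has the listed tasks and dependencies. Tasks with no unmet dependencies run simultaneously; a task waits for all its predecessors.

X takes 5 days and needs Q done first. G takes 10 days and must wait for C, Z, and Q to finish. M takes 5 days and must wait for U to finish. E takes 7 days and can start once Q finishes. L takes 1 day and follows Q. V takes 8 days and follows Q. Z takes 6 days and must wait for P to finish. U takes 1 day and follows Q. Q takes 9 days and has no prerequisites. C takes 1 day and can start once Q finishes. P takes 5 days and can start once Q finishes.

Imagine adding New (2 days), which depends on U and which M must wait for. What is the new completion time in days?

Originally the plan takes 30 days.
With New inserted, M now waits for max(U, New).
New critical path: Q→P→Z→G = 9+5+6+10 = 30 ⇒ 30 days.

30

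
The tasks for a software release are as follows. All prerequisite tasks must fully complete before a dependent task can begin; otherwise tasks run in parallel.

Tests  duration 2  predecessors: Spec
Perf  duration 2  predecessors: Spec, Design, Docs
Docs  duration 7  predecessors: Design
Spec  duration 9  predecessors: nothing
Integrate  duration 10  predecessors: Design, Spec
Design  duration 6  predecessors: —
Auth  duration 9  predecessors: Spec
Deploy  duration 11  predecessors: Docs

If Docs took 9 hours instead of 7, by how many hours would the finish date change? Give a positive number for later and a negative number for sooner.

2

The binding path is Design→Docs→Deploy = 6+7+11 = 24; finish at 24 hours.
Docs is on the critical path; changing it to 9 makes that path 26 hours.
No other chain overtakes it, so the finish is 26 hours.
Change in finish: 26 − 24 = +2 hours.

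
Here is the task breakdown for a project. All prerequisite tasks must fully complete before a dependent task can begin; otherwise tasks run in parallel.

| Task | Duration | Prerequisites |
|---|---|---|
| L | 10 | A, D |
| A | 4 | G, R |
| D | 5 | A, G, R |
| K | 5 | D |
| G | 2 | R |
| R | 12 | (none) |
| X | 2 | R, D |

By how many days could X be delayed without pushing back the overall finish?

8

R→G→A→D→L = 12+2+4+5+10 = 33 sets the makespan at 33 days.
Longest path through X: 25 days (earliest finish 25, latest finish 33).
Slack of X = 31 − 23 = 8 days.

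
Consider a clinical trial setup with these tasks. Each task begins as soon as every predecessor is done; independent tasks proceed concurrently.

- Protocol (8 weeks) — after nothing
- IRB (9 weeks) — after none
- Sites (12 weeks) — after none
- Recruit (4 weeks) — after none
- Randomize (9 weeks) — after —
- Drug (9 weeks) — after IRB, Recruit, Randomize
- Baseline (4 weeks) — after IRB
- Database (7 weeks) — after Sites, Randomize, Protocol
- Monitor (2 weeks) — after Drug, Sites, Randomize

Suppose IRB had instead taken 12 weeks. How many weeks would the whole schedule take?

As given, the longest chain is IRB→Drug→Monitor = 9+9+2 = 20, so the finish is 20 weeks.
Since IRB is critical, the +3 change carries straight to that chain (now 23 weeks).
No other chain overtakes it, so the finish is 23 weeks.

23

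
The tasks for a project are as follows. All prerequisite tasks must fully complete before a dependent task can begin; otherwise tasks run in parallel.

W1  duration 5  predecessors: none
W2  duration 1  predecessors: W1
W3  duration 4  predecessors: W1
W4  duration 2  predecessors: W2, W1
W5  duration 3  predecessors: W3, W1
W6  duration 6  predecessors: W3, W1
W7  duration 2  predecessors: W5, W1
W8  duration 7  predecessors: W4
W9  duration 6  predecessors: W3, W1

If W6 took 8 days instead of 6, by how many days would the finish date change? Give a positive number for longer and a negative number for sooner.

2

As given, the longest chain is W1→W3→W6 = 5+4+6 = 15, so the finish is 15 days.
W6 lies on that path, so at 8 days the path becomes 17 days.
No other chain overtakes it, so the finish is 17 days.
Change in finish: 17 − 15 = +2 days.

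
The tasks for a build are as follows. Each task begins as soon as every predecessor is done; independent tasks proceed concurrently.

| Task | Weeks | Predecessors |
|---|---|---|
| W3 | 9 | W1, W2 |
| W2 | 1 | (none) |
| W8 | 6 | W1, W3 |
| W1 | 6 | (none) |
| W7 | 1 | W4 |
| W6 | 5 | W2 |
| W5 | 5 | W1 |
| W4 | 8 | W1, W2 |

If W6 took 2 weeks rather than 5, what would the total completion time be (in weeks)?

21

The binding path is W1→W3→W8 = 6+9+6 = 21; finish at 21 weeks.
W6 has 15 weeks of float (longest path through it is 6).
The critical path is still W1→W3→W8; finish is now 21 weeks.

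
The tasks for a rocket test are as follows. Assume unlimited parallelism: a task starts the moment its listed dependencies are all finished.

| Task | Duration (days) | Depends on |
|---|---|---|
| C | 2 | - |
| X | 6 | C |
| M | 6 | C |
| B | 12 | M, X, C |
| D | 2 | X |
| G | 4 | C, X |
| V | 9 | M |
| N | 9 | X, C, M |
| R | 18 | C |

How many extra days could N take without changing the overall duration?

The longest chain is C→X→B = 2+6+12 = 20; overall finish 20 days.
The longest chain containing N totals 17 days.
Slack of N = 11 − 8 = 3 days.

3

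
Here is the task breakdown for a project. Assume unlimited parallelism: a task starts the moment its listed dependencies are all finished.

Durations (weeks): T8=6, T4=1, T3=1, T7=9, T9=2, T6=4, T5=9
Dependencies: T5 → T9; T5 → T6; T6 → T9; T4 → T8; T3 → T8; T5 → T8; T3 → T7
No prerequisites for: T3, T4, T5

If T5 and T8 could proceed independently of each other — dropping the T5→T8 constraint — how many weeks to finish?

Original critical path: T5→T6→T9 = 9+4+2 = 15 ⇒ 15 weeks.
Without T5→T8, T8's earliest start moves from 9 to 1.
New critical path: T5→T6→T9 = 9+4+2 = 15 ⇒ 15 weeks.

15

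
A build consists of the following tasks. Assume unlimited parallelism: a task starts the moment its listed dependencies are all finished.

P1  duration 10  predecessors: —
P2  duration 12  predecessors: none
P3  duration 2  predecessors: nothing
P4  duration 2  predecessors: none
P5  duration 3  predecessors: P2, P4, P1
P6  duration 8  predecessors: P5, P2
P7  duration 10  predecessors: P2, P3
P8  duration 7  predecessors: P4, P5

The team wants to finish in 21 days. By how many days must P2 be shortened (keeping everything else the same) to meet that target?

Current finish: 23 days; target: 21.
P2 is on every critical path, so each day cut from P2 cuts the finish by one (this holds down to a finish of 21).
Need 23 − 21 = 2 days off P2 → P2 becomes 10 days, finish becomes 21.

2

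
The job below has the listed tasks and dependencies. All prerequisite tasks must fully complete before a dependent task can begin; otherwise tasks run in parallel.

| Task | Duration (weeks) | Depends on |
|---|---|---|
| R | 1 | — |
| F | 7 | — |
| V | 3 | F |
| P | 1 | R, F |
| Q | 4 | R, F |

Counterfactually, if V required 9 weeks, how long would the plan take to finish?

The binding path is F→Q = 7+4 = 11; finish at 11 weeks.
The longest path through V is only 10 weeks, so V has float 1.
The binding chain switches to F→V = 7+9 = 16; finish 16 weeks.

16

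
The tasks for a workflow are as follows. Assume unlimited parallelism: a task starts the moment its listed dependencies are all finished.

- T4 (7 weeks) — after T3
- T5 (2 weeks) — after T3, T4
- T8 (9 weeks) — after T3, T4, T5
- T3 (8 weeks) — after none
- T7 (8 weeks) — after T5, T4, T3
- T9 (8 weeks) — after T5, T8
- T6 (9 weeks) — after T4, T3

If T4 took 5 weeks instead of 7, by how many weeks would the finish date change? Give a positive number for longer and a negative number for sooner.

Actual critical path: T3→T4→T5→T8→T9 = 8+7+2+9+8 = 34 ⇒ 34 weeks.
Since T4 is critical, the -2 change carries straight to that chain (now 32 weeks).
The critical path is still T3→T4→T5→T8→T9; finish is now 32 weeks.
Change in finish: 32 − 34 = -2 weeks.

-2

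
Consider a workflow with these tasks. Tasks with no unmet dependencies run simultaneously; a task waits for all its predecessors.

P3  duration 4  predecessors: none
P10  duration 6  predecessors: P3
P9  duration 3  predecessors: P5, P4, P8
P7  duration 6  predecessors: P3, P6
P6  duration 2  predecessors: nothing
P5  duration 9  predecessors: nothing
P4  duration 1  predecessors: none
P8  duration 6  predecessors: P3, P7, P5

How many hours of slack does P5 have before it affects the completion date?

1

The longest chain is P3→P7→P8→P9 = 4+6+6+3 = 19; overall finish 19 hours.
The longest chain containing P5 totals 18 hours.
Float = 19 − 18 = 1.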